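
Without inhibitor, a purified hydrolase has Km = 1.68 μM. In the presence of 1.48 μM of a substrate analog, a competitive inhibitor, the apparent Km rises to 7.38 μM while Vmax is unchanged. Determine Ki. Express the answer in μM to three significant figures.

0.436 μM

Competitive: Km,app = α·Km with α = 1 + [I]/Ki.
α = Km,app/Km = 7.38/1.68 = 4.393.
Since α = 1 + [I]/Ki, [I]/Ki = 4.393 − 1 = 3.393 and Ki = 1.48/3.393 = 0.436 μM.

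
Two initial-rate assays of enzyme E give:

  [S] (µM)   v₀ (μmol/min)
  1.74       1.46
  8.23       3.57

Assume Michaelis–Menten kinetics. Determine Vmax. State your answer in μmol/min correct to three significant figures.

From v = Vmax[S]/(Km+[S]), each point gives Vmax = v(Km+[S])/[S].
Equating: 1.46(Km+1.74)/1.74 = 3.57(Km+8.23)/8.23.
0.8391·Km + 1.46 = 0.4338·Km + 3.57, so (0.8391 − 0.4338)·Km = 3.57 − 1.46.
Km = 2.110/0.4053 = 5.21 µM; then Vmax = 1.46(5.21+1.74)/1.74 = 5.83 μmol/min.

5.83 μmol/min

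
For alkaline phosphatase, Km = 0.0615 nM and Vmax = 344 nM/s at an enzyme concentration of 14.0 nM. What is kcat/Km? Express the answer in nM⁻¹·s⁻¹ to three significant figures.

400 nM⁻¹·s⁻¹

kcat = Vmax/[E]total = 344/14.0 = 24.6 s⁻¹.
kcat/Km = 24.6/0.0615 = 400 nM⁻¹·s⁻¹.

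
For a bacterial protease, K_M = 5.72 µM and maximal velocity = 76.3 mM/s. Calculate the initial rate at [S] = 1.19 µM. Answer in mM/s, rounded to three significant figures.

13.1 mM/s

v = Vmax·[S]/(Km + [S]) = 76.3 × 1.19 / (5.72 + 1.19)
  = 90.80 / 6.910 = 13.1 mM/s.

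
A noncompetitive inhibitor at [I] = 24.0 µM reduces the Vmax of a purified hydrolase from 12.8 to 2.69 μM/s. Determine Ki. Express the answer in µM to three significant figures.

6.39 µM

Noncompetitive: Vmax,app = Vmax/α with α = 1 + [I]/Ki.
α = Vmax/Vmax,app = 12.8/2.69 = 4.758.
Since α = 1 + [I]/Ki, [I]/Ki = 4.758 − 1 = 3.758 and Ki = 24.0/3.758 = 6.39 µM.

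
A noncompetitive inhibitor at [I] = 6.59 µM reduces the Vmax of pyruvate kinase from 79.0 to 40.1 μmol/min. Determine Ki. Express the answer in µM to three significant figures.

6.79 µM

Noncompetitive: Vmax,app = Vmax/α with α = 1 + [I]/Ki.
α = Vmax/Vmax,app = 79.0/40.1 = 1.970.
Ki = [I]/(α − 1) = 6.59/0.9701 = 6.79 µM.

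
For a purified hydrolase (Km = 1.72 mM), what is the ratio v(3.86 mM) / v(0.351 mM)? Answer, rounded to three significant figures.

The fractional saturations are [S]/(Km+[S]) = 0.351/2.071 = 0.1695 and 3.86/5.580 = 0.6918.
v₂/v₁ is just their ratio: 0.6918/0.1695 = 4.08.

4.08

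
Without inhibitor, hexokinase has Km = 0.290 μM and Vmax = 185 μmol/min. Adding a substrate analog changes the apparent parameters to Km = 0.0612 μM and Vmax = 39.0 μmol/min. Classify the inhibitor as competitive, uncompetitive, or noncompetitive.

Both Km and Vmax decrease by the same factor (~4.74-fold) — characteristic of uncompetitive inhibition.

uncompetitive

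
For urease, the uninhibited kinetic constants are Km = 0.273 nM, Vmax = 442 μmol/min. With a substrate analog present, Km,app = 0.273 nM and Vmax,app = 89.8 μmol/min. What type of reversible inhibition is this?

Vmax decreases (442 → 89.8 μmol/min) while Km is unchanged — pure noncompetitive inhibition.

noncompetitive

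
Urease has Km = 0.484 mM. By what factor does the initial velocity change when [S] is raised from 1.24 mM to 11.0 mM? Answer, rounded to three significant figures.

1.33

The fractional saturations are [S]/(Km+[S]) = 1.24/1.724 = 0.7193 and 11.0/11.48 = 0.9579.
v₂/v₁ is just their ratio: 0.9579/0.7193 = 1.33.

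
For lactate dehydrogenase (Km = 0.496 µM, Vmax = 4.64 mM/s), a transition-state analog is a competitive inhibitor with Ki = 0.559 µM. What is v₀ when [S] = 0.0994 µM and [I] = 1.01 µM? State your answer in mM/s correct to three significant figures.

With α = 1 + [I]/Ki = 1 + 1.01/0.559 = 2.807, the competitive rate law is v = Vmax[S] / (αKm + [S]).
v = 4.64×0.0994 / (2.807×0.496 + 0.0994) = 0.4612/1.492 = 0.309 mM/s.

0.309 mM/s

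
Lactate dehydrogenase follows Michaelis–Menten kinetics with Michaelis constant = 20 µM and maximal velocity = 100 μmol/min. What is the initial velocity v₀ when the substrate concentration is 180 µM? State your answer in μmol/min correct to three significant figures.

90.0 μmol/min

[S]/(Km+[S]) = 180/200.0 = 0.9000, the fractional saturation.
v = 0.9000 × Vmax = 0.9000 × 100 = 90.0 μmol/min.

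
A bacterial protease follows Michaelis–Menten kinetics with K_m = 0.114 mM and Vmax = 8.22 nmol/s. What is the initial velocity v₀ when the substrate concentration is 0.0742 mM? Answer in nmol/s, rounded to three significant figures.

3.24 nmol/s

v = Vmax·[S]/(Km + [S]) = 8.22 × 0.0742 / (0.114 + 0.0742)
  = 0.6099 / 0.1882 = 3.24 nmol/s.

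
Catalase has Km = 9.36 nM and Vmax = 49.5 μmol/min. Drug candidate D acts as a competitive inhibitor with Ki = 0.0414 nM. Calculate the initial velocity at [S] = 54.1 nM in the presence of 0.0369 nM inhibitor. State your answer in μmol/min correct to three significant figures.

37.3 μmol/min

With α = 1 + [I]/Ki = 1 + 0.0369/0.0414 = 1.891, the competitive rate law is v = Vmax[S] / (αKm + [S]).
v = 49.5×54.1 / (1.891×9.36 + 54.1) = 2678/71.80 = 37.3 μmol/min.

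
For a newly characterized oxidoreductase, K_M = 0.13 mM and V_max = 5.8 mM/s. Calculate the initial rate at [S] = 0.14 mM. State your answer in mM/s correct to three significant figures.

[S]/(Km+[S]) = 0.14/0.2700 = 0.5185, the fractional saturation.
v = 0.5185 × Vmax = 0.5185 × 5.8 = 3.01 mM/s.

3.01 mM/s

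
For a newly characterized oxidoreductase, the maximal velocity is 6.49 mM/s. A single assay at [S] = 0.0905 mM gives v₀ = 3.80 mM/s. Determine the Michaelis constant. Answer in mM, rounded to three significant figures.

0.0641 mM

v/Vmax = 3.80/6.49 = 0.5855 = [S]/(Km+[S]).
So Km + [S] = [S]/0.5855 = 0.1546 mM, giving Km = 0.1546 − 0.0905 = 0.0641 mM.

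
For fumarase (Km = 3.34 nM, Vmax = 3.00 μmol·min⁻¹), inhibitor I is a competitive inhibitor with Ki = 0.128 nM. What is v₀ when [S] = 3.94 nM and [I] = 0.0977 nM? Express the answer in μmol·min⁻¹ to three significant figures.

α = 1 + [I]/Ki = 1 + 0.0977/0.128 = 1.763.
For a competitive inhibitor, Vmax is unchanged and the apparent Km becomes α·Km: Km,app = 5.89 nM, Vmax,app = 3.00 μmol·min⁻¹.
v = Vmax,app·[S]/(Km,app + [S]) = 3.00 × 3.94/(5.89 + 3.94) = 1.20 μmol·min⁻¹.

1.20 μmol·min⁻¹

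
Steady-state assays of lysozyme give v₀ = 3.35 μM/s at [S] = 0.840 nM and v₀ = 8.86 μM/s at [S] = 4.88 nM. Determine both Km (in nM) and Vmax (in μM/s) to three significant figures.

Km = 2.54 nM; Vmax = 13.5 μM/s

In reciprocal form, 1/v = (Km/Vmax)·(1/[S]) + 1/Vmax. The two points give (1/[S], 1/v) = (1.190, 0.2985) and (0.2049, 0.1129).
Slope = (0.2985 − 0.1129)/(1.190 − 0.2049) = 0.1884; intercept = 0.2985 − 0.1884×1.190 = 0.07427.
Vmax = 1/intercept = 13.5 μM/s; Km = slope × Vmax = 0.1884 × 13.5 = 2.54 nM.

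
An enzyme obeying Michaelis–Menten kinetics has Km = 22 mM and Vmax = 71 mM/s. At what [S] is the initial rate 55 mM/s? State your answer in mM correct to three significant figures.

Rearranging v = Vmax[S]/(Km+[S]) gives [S] = Km·v/(Vmax − v).
[S] = 22 × 55 / (71 − 55) = 1210/16.00 = 75.6 mM.

75.6 mM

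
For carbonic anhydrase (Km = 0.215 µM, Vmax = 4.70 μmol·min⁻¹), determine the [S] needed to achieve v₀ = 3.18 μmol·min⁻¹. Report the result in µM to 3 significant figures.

The required fractional saturation is v/Vmax = 3.18/4.70 = 0.6766.
Then [S]/(Km+[S]) = 0.6766 ⇒ [S] = 0.215 × 0.6766/(1 − 0.6766) = 0.450 µM.

0.450 µM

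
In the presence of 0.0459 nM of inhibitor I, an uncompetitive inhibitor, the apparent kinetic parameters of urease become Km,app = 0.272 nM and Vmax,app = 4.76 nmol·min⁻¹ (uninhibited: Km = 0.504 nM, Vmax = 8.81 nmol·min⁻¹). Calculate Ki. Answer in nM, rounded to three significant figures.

0.0539 nM

Uncompetitive: Vmax,app = Vmax/α (and Km,app = Km/α) with α = 1 + [I]/Ki.
α = Vmax/Vmax,app = 8.81/4.76 = 1.851.
Since α = 1 + [I]/Ki, [I]/Ki = 1.851 − 1 = 0.8508 and Ki = 0.0459/0.8508 = 0.0539 nM.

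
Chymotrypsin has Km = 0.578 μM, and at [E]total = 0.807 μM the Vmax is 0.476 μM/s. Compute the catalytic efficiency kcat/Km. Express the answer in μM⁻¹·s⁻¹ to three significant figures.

1.02 μM⁻¹·s⁻¹

kcat = Vmax/[E]total = 0.476/0.807 = 0.590 s⁻¹.
kcat/Km = 0.590/0.578 = 1.02 μM⁻¹·s⁻¹.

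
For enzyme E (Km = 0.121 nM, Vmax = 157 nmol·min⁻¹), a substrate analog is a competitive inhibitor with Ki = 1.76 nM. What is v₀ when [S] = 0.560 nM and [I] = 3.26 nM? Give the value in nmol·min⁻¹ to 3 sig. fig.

With α = 1 + [I]/Ki = 1 + 3.26/1.76 = 2.852, the competitive rate law is v = Vmax[S] / (αKm + [S]).
v = 157×0.560 / (2.852×0.121 + 0.560) = 87.92/0.9051 = 97.1 nmol·min⁻¹.

97.1 nmol·min⁻¹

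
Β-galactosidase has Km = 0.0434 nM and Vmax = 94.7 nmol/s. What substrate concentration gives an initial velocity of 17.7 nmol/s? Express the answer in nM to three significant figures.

The required fractional saturation is v/Vmax = 17.7/94.7 = 0.1869.
Then [S]/(Km+[S]) = 0.1869 ⇒ [S] = 0.0434 × 0.1869/(1 − 0.1869) = 0.00998 nM.

0.00998 nM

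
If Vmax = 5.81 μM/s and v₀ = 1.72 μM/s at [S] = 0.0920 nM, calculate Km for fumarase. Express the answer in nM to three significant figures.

0.219 nM

v/Vmax = 1.72/5.81 = 0.2960 = [S]/(Km+[S]).
So Km + [S] = [S]/0.2960 = 0.3108 nM, giving Km = 0.3108 − 0.0920 = 0.219 nM.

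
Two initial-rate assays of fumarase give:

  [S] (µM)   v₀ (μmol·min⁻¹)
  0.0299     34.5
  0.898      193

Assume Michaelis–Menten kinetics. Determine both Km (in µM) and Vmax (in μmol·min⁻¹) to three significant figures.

In reciprocal form, 1/v = (Km/Vmax)·(1/[S]) + 1/Vmax. The two points give (1/[S], 1/v) = (33.44, 0.02899) and (1.114, 0.005181).
Slope = (0.02899 − 0.005181)/(33.44 − 1.114) = 0.0007363; intercept = 0.02899 − 0.0007363×33.44 = 0.004361.
Vmax = 1/intercept = 229 μmol·min⁻¹; Km = slope × Vmax = 0.0007363 × 229 = 0.169 µM.

Km = 0.169 µM; Vmax = 229 μmol·min⁻¹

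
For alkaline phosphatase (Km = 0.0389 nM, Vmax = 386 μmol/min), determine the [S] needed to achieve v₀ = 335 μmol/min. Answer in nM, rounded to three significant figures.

Rearranging v = Vmax[S]/(Km+[S]) gives [S] = Km·v/(Vmax − v).
[S] = 0.0389 × 335 / (386 − 335) = 13.03/51.00 = 0.256 nM.

0.256 nM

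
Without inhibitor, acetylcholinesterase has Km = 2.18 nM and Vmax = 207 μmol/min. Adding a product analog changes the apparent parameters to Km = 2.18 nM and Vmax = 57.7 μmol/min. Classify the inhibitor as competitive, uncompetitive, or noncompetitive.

Vmax decreases (207 → 57.7 μmol/min) while Km is unchanged — pure noncompetitive inhibition.

noncompetitive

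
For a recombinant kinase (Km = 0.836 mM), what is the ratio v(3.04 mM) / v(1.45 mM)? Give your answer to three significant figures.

The fractional saturations are [S]/(Km+[S]) = 1.45/2.286 = 0.6343 and 3.04/3.876 = 0.7843.
v₂/v₁ is just their ratio: 0.7843/0.6343 = 1.24.

1.24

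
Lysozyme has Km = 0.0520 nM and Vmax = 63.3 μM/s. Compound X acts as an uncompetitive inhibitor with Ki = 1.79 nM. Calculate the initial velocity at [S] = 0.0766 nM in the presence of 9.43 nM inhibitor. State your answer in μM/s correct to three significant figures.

9.11 μM/s

α = 1 + [I]/Ki = 1 + 9.43/1.79 = 6.268.
For an uncompetitive inhibitor, both parameters are divided by α, giving Vmax/α and Km/α: Km,app = 0.00830 nM, Vmax,app = 10.1 μM/s.
v = Vmax,app·[S]/(Km,app + [S]) = 10.1 × 0.0766/(0.00830 + 0.0766) = 9.11 μM/s.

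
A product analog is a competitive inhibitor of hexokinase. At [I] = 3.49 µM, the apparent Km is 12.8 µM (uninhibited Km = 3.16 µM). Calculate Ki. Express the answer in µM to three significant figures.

1.14 µM

Competitive: Km,app = α·Km with α = 1 + [I]/Ki.
α = Km,app/Km = 12.8/3.16 = 4.051.
Ki = [I]/(α − 1) = 3.49/3.051 = 1.14 µM.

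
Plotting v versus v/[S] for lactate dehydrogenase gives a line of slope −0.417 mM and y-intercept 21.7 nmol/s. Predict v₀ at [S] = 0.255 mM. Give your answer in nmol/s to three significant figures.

In the Eadie–Hofstee form v = Vmax − Km·(v/[S]), the slope is −Km and the intercept is Vmax, so Km = 0.417 mM and Vmax = 21.7 nmol/s.
v = 21.7 × 0.255/(0.417 + 0.255) = 8.23 nmol/s.

8.23 nmol/s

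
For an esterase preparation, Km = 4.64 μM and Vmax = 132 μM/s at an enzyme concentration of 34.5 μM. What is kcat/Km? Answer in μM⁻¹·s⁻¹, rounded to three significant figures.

kcat = Vmax/[E]total = 132/34.5 = 3.83 s⁻¹.
kcat/Km = 3.83/4.64 = 0.825 μM⁻¹·s⁻¹.

0.825 μM⁻¹·s⁻¹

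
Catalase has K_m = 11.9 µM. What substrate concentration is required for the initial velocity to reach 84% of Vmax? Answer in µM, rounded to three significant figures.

62.5 µM

v/Vmax = [S]/(Km+[S]) = 0.84, so [S] = Km·0.84/(1 − 0.84) = 11.9 × 5.250.
[S] = 62.5 µM.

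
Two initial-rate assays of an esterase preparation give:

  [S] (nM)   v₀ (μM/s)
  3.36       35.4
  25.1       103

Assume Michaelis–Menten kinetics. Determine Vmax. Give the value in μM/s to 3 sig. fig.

146 μM/s

In reciprocal form, 1/v = (Km/Vmax)·(1/[S]) + 1/Vmax. The two points give (1/[S], 1/v) = (0.2976, 0.02825) and (0.03984, 0.009709).
Slope = (0.02825 − 0.009709)/(0.2976 − 0.03984) = 0.07192; intercept = 0.02825 − 0.07192×0.2976 = 0.006843.
Vmax = 1/intercept = 146 μM/s; Km = slope × Vmax = 0.07192 × 146 = 10.5 nM.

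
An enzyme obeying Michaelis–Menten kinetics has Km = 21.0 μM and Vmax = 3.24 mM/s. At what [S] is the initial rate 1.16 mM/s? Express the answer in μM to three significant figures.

11.7 μM

Rearranging v = Vmax[S]/(Km+[S]) gives [S] = Km·v/(Vmax − v).
[S] = 21.0 × 1.16 / (3.24 − 1.16) = 24.36/2.080 = 11.7 μM.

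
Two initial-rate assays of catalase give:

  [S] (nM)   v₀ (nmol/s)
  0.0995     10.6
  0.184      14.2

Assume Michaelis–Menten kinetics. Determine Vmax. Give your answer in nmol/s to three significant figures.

From v = Vmax[S]/(Km+[S]), each point gives Vmax = v(Km+[S])/[S].
Equating: 10.6(Km+0.0995)/0.0995 = 14.2(Km+0.184)/0.184.
106.5·Km + 10.6 = 77.17·Km + 14.2, so (106.5 − 77.17)·Km = 14.2 − 10.6.
Km = 3.600/29.36 = 0.123 nM; then Vmax = 10.6(0.123+0.0995)/0.0995 = 23.7 nmol/s.

23.7 nmol/s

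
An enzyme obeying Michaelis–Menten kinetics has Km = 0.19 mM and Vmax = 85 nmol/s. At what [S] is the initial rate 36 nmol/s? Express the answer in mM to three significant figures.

0.140 mM

The required fractional saturation is v/Vmax = 36/85 = 0.4235.
Then [S]/(Km+[S]) = 0.4235 ⇒ [S] = 0.19 × 0.4235/(1 − 0.4235) = 0.140 mM.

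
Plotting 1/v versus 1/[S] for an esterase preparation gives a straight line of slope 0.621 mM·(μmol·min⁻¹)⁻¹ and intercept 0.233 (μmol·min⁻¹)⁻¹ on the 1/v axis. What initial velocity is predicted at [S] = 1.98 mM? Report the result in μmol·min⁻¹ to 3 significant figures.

1.83 μmol·min⁻¹

The y-intercept is 1/Vmax, so Vmax = 1/0.233 = 4.29 μmol·min⁻¹.
The slope is Km/Vmax, so Km = 0.621 × 4.29 = 2.67 mM.
Then v = 4.29 × 1.98/(2.67 + 1.98) = 1.83 μmol·min⁻¹.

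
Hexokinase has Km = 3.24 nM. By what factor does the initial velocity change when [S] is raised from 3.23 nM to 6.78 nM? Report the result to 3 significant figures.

The fractional saturations are [S]/(Km+[S]) = 3.23/6.470 = 0.4992 and 6.78/10.02 = 0.6766.
v₂/v₁ is just their ratio: 0.6766/0.4992 = 1.36.

1.36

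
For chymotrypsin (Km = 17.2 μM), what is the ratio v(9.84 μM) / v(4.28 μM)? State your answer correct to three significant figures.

1.83

The fractional saturations are [S]/(Km+[S]) = 4.28/21.48 = 0.1993 and 9.84/27.04 = 0.3639.
v₂/v₁ is just their ratio: 0.3639/0.1993 = 1.83.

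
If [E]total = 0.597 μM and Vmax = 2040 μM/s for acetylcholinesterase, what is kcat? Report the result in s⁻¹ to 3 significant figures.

kcat = Vmax/[E]total = 2040 μM/s / 0.597 μM = 3420 s⁻¹.

3420 s⁻¹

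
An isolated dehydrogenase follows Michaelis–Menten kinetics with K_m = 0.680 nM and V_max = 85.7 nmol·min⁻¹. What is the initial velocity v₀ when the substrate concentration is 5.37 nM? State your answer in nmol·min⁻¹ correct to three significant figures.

76.1 nmol·min⁻¹

[S]/(Km+[S]) = 5.37/6.050 = 0.8876, the fractional saturation.
v = 0.8876 × Vmax = 0.8876 × 85.7 = 76.1 nmol·min⁻¹.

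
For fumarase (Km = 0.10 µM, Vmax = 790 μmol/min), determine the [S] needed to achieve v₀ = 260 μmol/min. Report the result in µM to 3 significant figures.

The required fractional saturation is v/Vmax = 260/790 = 0.3291.
Then [S]/(Km+[S]) = 0.3291 ⇒ [S] = 0.10 × 0.3291/(1 − 0.3291) = 0.0491 µM.

0.0491 µM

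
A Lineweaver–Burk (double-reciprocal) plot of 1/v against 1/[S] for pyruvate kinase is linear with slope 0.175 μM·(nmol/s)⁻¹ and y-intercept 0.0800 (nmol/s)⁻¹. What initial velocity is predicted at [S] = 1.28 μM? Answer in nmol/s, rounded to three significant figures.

4.61 nmol/s

The y-intercept is 1/Vmax, so Vmax = 1/0.0800 = 12.5 nmol/s.
The slope is Km/Vmax, so Km = 0.175 × 12.5 = 2.19 μM.
Then v = 12.5 × 1.28/(2.19 + 1.28) = 4.61 nmol/s.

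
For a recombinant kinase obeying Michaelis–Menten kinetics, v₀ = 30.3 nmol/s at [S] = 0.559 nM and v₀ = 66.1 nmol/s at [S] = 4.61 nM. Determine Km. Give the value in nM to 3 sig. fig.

0.898 nM

In reciprocal form, 1/v = (Km/Vmax)·(1/[S]) + 1/Vmax. The two points give (1/[S], 1/v) = (1.789, 0.03300) and (0.2169, 0.01513).
Slope = (0.03300 − 0.01513)/(1.789 − 0.2169) = 0.01137; intercept = 0.03300 − 0.01137×1.789 = 0.01266.
Vmax = 1/intercept = 79.0 nmol/s; Km = slope × Vmax = 0.01137 × 79.0 = 0.898 nM.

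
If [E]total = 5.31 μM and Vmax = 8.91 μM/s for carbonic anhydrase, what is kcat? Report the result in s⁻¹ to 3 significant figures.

1.68 s⁻¹

kcat = Vmax/[E]total = 8.91 μM/s / 5.31 μM = 1.68 s⁻¹.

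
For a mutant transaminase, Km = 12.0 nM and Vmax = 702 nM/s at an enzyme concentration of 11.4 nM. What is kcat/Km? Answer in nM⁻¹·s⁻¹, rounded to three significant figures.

5.13 nM⁻¹·s⁻¹

kcat = Vmax/[E]total = 702/11.4 = 61.6 s⁻¹.
kcat/Km = 61.6/12.0 = 5.13 nM⁻¹·s⁻¹.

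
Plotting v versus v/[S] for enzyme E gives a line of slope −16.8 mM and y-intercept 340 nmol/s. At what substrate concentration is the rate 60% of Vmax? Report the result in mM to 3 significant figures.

25.2 mM

The Eadie–Hofstee slope gives Km = 16.8 mM (slope = −Km).
v/Vmax = [S]/(Km+[S]) = 0.6 ⇒ [S] = Km·0.6/(1−0.6) = 16.8 × 1.500 = 25.2 mM.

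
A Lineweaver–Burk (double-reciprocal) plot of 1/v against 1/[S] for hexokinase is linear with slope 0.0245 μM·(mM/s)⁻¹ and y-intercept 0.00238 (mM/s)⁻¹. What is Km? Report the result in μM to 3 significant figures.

10.3 μM

y-intercept = 1/Vmax ⇒ Vmax = 420 mM/s; slope = Km/Vmax ⇒ Km = slope × Vmax.
Km = 0.0245 × 420 = 10.3 μM.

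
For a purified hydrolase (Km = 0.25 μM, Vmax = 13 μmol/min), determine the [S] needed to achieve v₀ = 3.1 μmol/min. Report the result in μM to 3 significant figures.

Rearranging v = Vmax[S]/(Km+[S]) gives [S] = Km·v/(Vmax − v).
[S] = 0.25 × 3.1 / (13 − 3.1) = 0.7750/9.900 = 0.0783 μM.

0.0783 μM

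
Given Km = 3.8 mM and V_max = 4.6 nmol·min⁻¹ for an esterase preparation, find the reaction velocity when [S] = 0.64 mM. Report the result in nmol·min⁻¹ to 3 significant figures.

0.663 nmol·min⁻¹

[S]/(Km+[S]) = 0.64/4.440 = 0.1441, the fractional saturation.
v = 0.1441 × Vmax = 0.1441 × 4.6 = 0.663 nmol·min⁻¹.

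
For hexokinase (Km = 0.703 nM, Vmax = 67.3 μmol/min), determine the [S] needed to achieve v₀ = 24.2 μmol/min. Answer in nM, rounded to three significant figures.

0.395 nM

Rearranging v = Vmax[S]/(Km+[S]) gives [S] = Km·v/(Vmax − v).
[S] = 0.703 × 24.2 / (67.3 − 24.2) = 17.01/43.10 = 0.395 nM.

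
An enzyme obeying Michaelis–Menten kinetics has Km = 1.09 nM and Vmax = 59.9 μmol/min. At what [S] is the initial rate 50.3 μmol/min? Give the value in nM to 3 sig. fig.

Rearranging v = Vmax[S]/(Km+[S]) gives [S] = Km·v/(Vmax − v).
[S] = 1.09 × 50.3 / (59.9 − 50.3) = 54.83/9.600 = 5.71 nM.

5.71 nM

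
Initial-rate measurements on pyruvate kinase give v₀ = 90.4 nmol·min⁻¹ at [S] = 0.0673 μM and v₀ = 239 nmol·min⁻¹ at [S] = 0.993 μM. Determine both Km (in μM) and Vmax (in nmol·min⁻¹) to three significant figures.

From v = Vmax[S]/(Km+[S]), each point gives Vmax = v(Km+[S])/[S].
Equating: 90.4(Km+0.0673)/0.0673 = 239(Km+0.993)/0.993.
1343·Km + 90.4 = 240.7·Km + 239, so (1343 − 240.7)·Km = 239 − 90.4.
Km = 148.6/1103 = 0.135 μM; then Vmax = 90.4(0.135+0.0673)/0.0673 = 271 nmol·min⁻¹.

Km = 0.135 μM; Vmax = 271 nmol·min⁻¹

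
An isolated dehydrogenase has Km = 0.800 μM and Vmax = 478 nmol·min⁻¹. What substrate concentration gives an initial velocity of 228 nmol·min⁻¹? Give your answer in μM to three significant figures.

Rearranging v = Vmax[S]/(Km+[S]) gives [S] = Km·v/(Vmax − v).
[S] = 0.800 × 228 / (478 − 228) = 182.4/250.0 = 0.730 μM.

0.730 μM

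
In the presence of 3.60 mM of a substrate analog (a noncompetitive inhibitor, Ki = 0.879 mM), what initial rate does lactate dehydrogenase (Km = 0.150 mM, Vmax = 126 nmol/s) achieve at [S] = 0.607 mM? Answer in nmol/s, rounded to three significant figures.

19.8 nmol/s

α = 1 + [I]/Ki = 1 + 3.60/0.879 = 5.096.
For a noncompetitive inhibitor, Vmax is reduced to Vmax/α while Km is unchanged: Km,app = 0.150 mM, Vmax,app = 24.7 nmol/s.
v = Vmax,app·[S]/(Km,app + [S]) = 24.7 × 0.607/(0.150 + 0.607) = 19.8 nmol/s.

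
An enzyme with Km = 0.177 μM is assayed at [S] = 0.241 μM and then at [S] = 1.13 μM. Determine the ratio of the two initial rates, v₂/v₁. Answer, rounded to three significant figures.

Since Vmax cancels, v₂/v₁ = [S]₂(Km+[S]₁) / [S]₁(Km+[S]₂).
= 1.13×(0.177+0.241) / (0.241×(0.177+1.13)) = 0.4723/0.3150 = 1.50.

1.50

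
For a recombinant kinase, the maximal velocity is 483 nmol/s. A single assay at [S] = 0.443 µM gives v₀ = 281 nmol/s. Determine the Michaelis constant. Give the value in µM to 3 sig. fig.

0.318 µM

v/Vmax = 281/483 = 0.5818 = [S]/(Km+[S]).
So Km + [S] = [S]/0.5818 = 0.7615 µM, giving Km = 0.7615 − 0.443 = 0.318 µM.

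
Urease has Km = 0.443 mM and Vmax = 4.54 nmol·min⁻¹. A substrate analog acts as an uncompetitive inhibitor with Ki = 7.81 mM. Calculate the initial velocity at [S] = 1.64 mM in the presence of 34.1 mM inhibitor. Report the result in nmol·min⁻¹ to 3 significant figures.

With α = 1 + [I]/Ki = 1 + 34.1/7.81 = 5.366, the uncompetitive rate law is v = (Vmax/α)·[S] / (Km/α + [S]).
v = (4.54/5.366)×1.64 / (0.443/5.366 + 1.64) = 1.388/1.723 = 0.805 nmol·min⁻¹.

0.805 nmol·min⁻¹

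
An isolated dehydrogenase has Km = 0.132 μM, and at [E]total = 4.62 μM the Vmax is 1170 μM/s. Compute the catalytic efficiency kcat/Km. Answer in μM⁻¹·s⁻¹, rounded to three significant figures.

1920 μM⁻¹·s⁻¹

kcat = Vmax/[E]total = 1170/4.62 = 253 s⁻¹.
kcat/Km = 253/0.132 = 1920 μM⁻¹·s⁻¹.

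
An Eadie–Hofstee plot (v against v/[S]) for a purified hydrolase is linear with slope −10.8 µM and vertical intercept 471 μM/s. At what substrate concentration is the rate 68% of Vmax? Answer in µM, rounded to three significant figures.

23.0 µM

The Eadie–Hofstee slope gives Km = 10.8 µM (slope = −Km).
v/Vmax = [S]/(Km+[S]) = 0.68 ⇒ [S] = Km·0.68/(1−0.68) = 10.8 × 2.125 = 23.0 µM.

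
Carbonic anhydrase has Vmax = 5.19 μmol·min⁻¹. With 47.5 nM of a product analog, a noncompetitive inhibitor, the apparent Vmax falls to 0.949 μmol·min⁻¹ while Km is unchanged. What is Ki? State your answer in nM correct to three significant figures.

Noncompetitive: Vmax,app = Vmax/α with α = 1 + [I]/Ki.
α = Vmax/Vmax,app = 5.19/0.949 = 5.469.
Since α = 1 + [I]/Ki, [I]/Ki = 5.469 − 1 = 4.469 and Ki = 47.5/4.469 = 10.6 nM.

10.6 nM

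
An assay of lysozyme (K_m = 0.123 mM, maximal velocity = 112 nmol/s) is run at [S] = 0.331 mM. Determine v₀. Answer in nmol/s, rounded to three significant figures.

v = Vmax·[S]/(Km + [S]) = 112 × 0.331 / (0.123 + 0.331)
  = 37.07 / 0.4540 = 81.7 nmol/s.

81.7 nmol/s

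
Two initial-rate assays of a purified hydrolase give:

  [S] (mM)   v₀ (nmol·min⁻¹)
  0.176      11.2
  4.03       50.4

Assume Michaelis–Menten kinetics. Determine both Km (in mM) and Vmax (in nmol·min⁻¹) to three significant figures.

Km = 0.767 mM; Vmax = 60.0 nmol·min⁻¹

From v = Vmax[S]/(Km+[S]), each point gives Vmax = v(Km+[S])/[S].
Equating: 11.2(Km+0.176)/0.176 = 50.4(Km+4.03)/4.03.
63.64·Km + 11.2 = 12.51·Km + 50.4, so (63.64 − 12.51)·Km = 50.4 − 11.2.
Km = 39.20/51.13 = 0.767 mM; then Vmax = 11.2(0.767+0.176)/0.176 = 60.0 nmol·min⁻¹.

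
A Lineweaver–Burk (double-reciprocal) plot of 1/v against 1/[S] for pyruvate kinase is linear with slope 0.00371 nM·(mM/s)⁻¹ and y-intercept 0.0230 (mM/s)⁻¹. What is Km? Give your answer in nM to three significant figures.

0.161 nM

y-intercept = 1/Vmax ⇒ Vmax = 43.5 mM/s; slope = Km/Vmax ⇒ Km = slope × Vmax.
Km = 0.00371 × 43.5 = 0.161 nM.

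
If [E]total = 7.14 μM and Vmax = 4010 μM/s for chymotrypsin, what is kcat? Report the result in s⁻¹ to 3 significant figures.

kcat = Vmax/[E]total = 4010 μM/s / 7.14 μM = 562 s⁻¹.

562 s⁻¹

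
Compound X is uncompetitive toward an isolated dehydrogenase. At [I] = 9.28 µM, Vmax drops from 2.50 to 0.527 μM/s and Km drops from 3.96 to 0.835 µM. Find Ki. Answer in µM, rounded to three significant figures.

Uncompetitive: Vmax,app = Vmax/α (and Km,app = Km/α) with α = 1 + [I]/Ki.
α = Vmax/Vmax,app = 2.50/0.527 = 4.744.
Ki = [I]/(α − 1) = 9.28/3.744 = 2.48 µM.

2.48 µM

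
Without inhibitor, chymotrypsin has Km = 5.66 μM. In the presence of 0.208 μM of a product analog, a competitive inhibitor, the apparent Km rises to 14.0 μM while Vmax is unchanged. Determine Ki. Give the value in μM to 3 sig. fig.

0.141 μM

Competitive: Km,app = α·Km with α = 1 + [I]/Ki.
α = Km,app/Km = 14.0/5.66 = 2.473.
Ki = [I]/(α − 1) = 0.208/1.473 = 0.141 μM.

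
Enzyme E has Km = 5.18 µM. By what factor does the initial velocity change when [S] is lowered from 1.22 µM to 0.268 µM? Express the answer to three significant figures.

0.258

Since Vmax cancels, v₂/v₁ = [S]₂(Km+[S]₁) / [S]₁(Km+[S]₂).
= 0.268×(5.18+1.22) / (1.22×(5.18+0.268)) = 1.715/6.647 = 0.258.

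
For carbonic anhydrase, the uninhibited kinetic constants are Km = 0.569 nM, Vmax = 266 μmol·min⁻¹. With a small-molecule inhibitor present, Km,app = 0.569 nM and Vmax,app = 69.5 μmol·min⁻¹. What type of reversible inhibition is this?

noncompetitive

Vmax decreases (266 → 69.5 μmol·min⁻¹) while Km is unchanged — pure noncompetitive inhibition.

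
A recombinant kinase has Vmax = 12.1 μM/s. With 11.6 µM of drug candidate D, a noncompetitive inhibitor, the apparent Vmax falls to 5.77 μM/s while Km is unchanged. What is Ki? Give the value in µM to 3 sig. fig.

10.6 µM

Noncompetitive: Vmax,app = Vmax/α with α = 1 + [I]/Ki.
α = Vmax/Vmax,app = 12.1/5.77 = 2.097.
Since α = 1 + [I]/Ki, [I]/Ki = 2.097 − 1 = 1.097 and Ki = 11.6/1.097 = 10.6 µM.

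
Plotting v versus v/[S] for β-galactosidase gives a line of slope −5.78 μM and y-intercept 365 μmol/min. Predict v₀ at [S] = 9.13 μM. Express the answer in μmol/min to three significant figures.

In the Eadie–Hofstee form v = Vmax − Km·(v/[S]), the slope is −Km and the intercept is Vmax, so Km = 5.78 μM and Vmax = 365 μmol/min.
v = 365 × 9.13/(5.78 + 9.13) = 224 μmol/min.

224 μmol/min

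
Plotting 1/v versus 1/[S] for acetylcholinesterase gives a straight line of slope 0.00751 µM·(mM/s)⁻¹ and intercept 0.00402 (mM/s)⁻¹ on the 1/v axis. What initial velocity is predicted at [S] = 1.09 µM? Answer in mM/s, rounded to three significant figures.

91.7 mM/s

The y-intercept is 1/Vmax, so Vmax = 1/0.00402 = 249 mM/s.
The slope is Km/Vmax, so Km = 0.00751 × 249 = 1.87 µM.
Then v = 249 × 1.09/(1.87 + 1.09) = 91.7 mM/s.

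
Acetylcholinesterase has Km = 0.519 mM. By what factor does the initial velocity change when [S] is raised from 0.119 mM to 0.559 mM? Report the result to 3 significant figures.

The fractional saturations are [S]/(Km+[S]) = 0.119/0.6380 = 0.1865 and 0.559/1.078 = 0.5186.
v₂/v₁ is just their ratio: 0.5186/0.1865 = 2.78.

2.78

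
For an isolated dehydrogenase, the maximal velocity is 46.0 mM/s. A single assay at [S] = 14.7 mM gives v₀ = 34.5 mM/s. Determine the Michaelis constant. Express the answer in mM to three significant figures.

4.90 mM

v/Vmax = 34.5/46.0 = 0.7500 = [S]/(Km+[S]).
So Km + [S] = [S]/0.7500 = 19.60 mM, giving Km = 19.60 − 14.7 = 4.90 mM.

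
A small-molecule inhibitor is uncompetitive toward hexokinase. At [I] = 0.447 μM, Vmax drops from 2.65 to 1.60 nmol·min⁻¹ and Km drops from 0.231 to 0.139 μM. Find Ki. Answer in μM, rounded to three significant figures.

0.681 μM

Uncompetitive: Vmax,app = Vmax/α (and Km,app = Km/α) with α = 1 + [I]/Ki.
α = Vmax/Vmax,app = 2.65/1.60 = 1.656.
Since α = 1 + [I]/Ki, [I]/Ki = 1.656 − 1 = 0.6562 and Ki = 0.447/0.6562 = 0.681 μM.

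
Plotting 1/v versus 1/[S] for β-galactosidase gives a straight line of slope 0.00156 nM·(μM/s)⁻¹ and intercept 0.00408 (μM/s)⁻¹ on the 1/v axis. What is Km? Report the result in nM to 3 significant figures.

y-intercept = 1/Vmax ⇒ Vmax = 245 μM/s; slope = Km/Vmax ⇒ Km = slope × Vmax.
Km = 0.00156 × 245 = 0.382 nM.

0.382 nM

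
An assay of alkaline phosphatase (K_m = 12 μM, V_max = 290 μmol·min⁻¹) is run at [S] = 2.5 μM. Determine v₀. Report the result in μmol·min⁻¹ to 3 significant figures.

[S]/(Km+[S]) = 2.5/14.50 = 0.1724, the fractional saturation.
v = 0.1724 × Vmax = 0.1724 × 290 = 50.0 μmol·min⁻¹.

50.0 μmol·min⁻¹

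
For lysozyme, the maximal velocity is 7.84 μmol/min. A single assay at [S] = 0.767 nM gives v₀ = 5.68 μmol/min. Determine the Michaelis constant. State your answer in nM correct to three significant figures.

From v = Vmax[S]/(Km+[S]), Km = [S](Vmax − v)/v.
Km = 0.767 × (7.84 − 5.68) / 5.68 = 1.657/5.68 = 0.292 nM.

0.292 nM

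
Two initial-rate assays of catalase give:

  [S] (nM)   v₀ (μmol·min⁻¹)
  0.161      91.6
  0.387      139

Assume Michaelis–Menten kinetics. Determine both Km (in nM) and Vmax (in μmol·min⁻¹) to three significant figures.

In reciprocal form, 1/v = (Km/Vmax)·(1/[S]) + 1/Vmax. The two points give (1/[S], 1/v) = (6.211, 0.01092) and (2.584, 0.007194).
Slope = (0.01092 − 0.007194)/(6.211 − 2.584) = 0.001026; intercept = 0.01092 − 0.001026×6.211 = 0.004542.
Vmax = 1/intercept = 220 μmol·min⁻¹; Km = slope × Vmax = 0.001026 × 220 = 0.226 nM.

Km = 0.226 nM; Vmax = 220 μmol·min⁻¹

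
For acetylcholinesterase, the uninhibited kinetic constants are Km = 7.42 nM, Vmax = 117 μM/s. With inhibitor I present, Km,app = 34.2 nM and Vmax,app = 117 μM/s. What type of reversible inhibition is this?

Km increases (7.42 → 34.2 nM) while Vmax is unchanged — the hallmark of competitive inhibition.

competitive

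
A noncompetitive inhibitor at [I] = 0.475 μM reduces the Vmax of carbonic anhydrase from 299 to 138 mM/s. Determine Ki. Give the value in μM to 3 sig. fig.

0.407 μM

Noncompetitive: Vmax,app = Vmax/α with α = 1 + [I]/Ki.
α = Vmax/Vmax,app = 299/138 = 2.167.
Since α = 1 + [I]/Ki, [I]/Ki = 2.167 − 1 = 1.167 and Ki = 0.475/1.167 = 0.407 μM.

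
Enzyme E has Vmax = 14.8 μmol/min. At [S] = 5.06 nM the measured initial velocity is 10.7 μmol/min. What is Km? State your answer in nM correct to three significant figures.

1.94 nM

From v = Vmax[S]/(Km+[S]), Km = [S](Vmax − v)/v.
Km = 5.06 × (14.8 − 10.7) / 10.7 = 20.75/10.7 = 1.94 nM.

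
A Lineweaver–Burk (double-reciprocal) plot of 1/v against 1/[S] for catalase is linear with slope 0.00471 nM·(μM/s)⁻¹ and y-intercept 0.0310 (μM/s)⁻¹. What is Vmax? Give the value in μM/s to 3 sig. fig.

32.3 μM/s

The y-intercept of a Lineweaver–Burk plot equals 1/Vmax, so Vmax = 1/0.0310 = 32.3 μM/s.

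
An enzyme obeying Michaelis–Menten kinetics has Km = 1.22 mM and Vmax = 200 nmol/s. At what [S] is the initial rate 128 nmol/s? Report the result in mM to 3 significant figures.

2.17 mM

The required fractional saturation is v/Vmax = 128/200 = 0.6400.
Then [S]/(Km+[S]) = 0.6400 ⇒ [S] = 1.22 × 0.6400/(1 − 0.6400) = 2.17 mM.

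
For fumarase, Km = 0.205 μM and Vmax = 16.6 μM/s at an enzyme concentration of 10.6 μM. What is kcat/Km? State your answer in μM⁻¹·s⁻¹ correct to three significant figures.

kcat = Vmax/[E]total = 16.6/10.6 = 1.57 s⁻¹.
kcat/Km = 1.57/0.205 = 7.64 μM⁻¹·s⁻¹.

7.64 μM⁻¹·s⁻¹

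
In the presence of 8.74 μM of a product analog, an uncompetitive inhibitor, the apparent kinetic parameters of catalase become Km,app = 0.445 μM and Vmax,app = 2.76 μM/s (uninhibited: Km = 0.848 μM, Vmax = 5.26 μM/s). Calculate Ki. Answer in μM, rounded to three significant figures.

Uncompetitive: Vmax,app = Vmax/α (and Km,app = Km/α) with α = 1 + [I]/Ki.
α = Vmax/Vmax,app = 5.26/2.76 = 1.906.
Ki = [I]/(α − 1) = 8.74/0.9058 = 9.65 μM.

9.65 μM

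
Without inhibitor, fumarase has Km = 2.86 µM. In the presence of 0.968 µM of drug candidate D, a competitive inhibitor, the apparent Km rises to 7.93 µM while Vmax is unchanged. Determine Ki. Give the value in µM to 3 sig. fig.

0.546 µM

Competitive: Km,app = α·Km with α = 1 + [I]/Ki.
α = Km,app/Km = 7.93/2.86 = 2.773.
Ki = [I]/(α − 1) = 0.968/1.773 = 0.546 µM.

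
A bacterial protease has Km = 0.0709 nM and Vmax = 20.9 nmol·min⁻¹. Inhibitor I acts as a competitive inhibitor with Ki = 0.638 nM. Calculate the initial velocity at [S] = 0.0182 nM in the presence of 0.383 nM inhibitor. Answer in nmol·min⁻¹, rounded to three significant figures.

2.89 nmol·min⁻¹

α = 1 + [I]/Ki = 1 + 0.383/0.638 = 1.600.
For a competitive inhibitor, Vmax is unchanged and the apparent Km becomes α·Km: Km,app = 0.113 nM, Vmax,app = 20.9 nmol·min⁻¹.
v = Vmax,app·[S]/(Km,app + [S]) = 20.9 × 0.0182/(0.113 + 0.0182) = 2.89 nmol·min⁻¹.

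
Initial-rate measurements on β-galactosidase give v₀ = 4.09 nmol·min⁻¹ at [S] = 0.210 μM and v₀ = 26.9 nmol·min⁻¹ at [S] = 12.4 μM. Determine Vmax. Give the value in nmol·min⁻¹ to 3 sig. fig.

From v = Vmax[S]/(Km+[S]), each point gives Vmax = v(Km+[S])/[S].
Equating: 4.09(Km+0.210)/0.210 = 26.9(Km+12.4)/12.4.
19.48·Km + 4.09 = 2.169·Km + 26.9, so (19.48 − 2.169)·Km = 26.9 − 4.09.
Km = 22.81/17.31 = 1.32 μM; then Vmax = 4.09(1.32+0.210)/0.210 = 29.8 nmol·min⁻¹.

29.8 nmol·min⁻¹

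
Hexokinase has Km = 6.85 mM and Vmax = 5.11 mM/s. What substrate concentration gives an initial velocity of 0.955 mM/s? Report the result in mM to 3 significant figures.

1.57 mM

The required fractional saturation is v/Vmax = 0.955/5.11 = 0.1869.
Then [S]/(Km+[S]) = 0.1869 ⇒ [S] = 6.85 × 0.1869/(1 − 0.1869) = 1.57 mM.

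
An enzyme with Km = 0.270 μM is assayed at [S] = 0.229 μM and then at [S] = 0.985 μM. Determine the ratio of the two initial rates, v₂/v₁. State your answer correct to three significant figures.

Since Vmax cancels, v₂/v₁ = [S]₂(Km+[S]₁) / [S]₁(Km+[S]₂).
= 0.985×(0.270+0.229) / (0.229×(0.270+0.985)) = 0.4915/0.2874 = 1.71.

1.71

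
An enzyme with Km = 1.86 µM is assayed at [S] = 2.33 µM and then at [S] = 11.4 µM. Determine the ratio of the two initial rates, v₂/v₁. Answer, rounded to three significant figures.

The fractional saturations are [S]/(Km+[S]) = 2.33/4.190 = 0.5561 and 11.4/13.26 = 0.8597.
v₂/v₁ is just their ratio: 0.8597/0.5561 = 1.55.

1.55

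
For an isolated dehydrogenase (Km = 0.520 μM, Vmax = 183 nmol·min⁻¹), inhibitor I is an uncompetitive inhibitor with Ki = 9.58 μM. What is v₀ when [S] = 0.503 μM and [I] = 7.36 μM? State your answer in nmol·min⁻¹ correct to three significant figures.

65.3 nmol·min⁻¹

With α = 1 + [I]/Ki = 1 + 7.36/9.58 = 1.768, the uncompetitive rate law is v = (Vmax/α)·[S] / (Km/α + [S]).
v = (183/1.768)×0.503 / (0.520/1.768 + 0.503) = 52.06/0.7971 = 65.3 nmol·min⁻¹.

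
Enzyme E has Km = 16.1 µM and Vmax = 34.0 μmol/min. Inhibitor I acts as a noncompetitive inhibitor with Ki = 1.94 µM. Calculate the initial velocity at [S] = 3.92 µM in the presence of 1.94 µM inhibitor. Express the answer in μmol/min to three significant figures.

α = 1 + [I]/Ki = 1 + 1.94/1.94 = 2.000.
For a noncompetitive inhibitor, Vmax is reduced to Vmax/α while Km is unchanged: Km,app = 16.1 µM, Vmax,app = 17.0 μmol/min.
v = Vmax,app·[S]/(Km,app + [S]) = 17.0 × 3.92/(16.1 + 3.92) = 3.33 μmol/min.

3.33 μmol/min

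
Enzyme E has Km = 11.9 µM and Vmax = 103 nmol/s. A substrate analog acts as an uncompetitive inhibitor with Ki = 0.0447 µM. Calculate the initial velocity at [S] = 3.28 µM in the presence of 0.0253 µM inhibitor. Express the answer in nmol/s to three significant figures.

With α = 1 + [I]/Ki = 1 + 0.0253/0.0447 = 1.566, the uncompetitive rate law is v = (Vmax/α)·[S] / (Km/α + [S]).
v = (103/1.566)×3.28 / (11.9/1.566 + 3.28) = 215.7/10.88 = 19.8 nmol/s.

19.8 nmol/s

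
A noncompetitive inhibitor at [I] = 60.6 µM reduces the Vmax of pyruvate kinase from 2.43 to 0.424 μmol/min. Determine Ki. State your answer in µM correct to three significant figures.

Noncompetitive: Vmax,app = Vmax/α with α = 1 + [I]/Ki.
α = Vmax/Vmax,app = 2.43/0.424 = 5.731.
Since α = 1 + [I]/Ki, [I]/Ki = 5.731 − 1 = 4.731 and Ki = 60.6/4.731 = 12.8 µM.

12.8 µM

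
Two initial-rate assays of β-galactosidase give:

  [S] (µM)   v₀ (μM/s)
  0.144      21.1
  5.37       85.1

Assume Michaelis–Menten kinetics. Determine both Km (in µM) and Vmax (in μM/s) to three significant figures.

In reciprocal form, 1/v = (Km/Vmax)·(1/[S]) + 1/Vmax. The two points give (1/[S], 1/v) = (6.944, 0.04739) and (0.1862, 0.01175).
Slope = (0.04739 − 0.01175)/(6.944 − 0.1862) = 0.005274; intercept = 0.04739 − 0.005274×6.944 = 0.01077.
Vmax = 1/intercept = 92.9 μM/s; Km = slope × Vmax = 0.005274 × 92.9 = 0.490 µM.

Km = 0.490 µM; Vmax = 92.9 μM/s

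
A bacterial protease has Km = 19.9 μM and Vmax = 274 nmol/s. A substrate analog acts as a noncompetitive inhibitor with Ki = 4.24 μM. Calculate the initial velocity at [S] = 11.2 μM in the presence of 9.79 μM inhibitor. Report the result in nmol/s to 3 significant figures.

With α = 1 + [I]/Ki = 1 + 9.79/4.24 = 3.309, the noncompetitive rate law is v = (Vmax/α)·[S] / (Km + [S]).
v = (274/3.309)×11.2 / (19.9 + 11.2) = 927.4/31.10 = 29.8 nmol/s.

29.8 nmol/s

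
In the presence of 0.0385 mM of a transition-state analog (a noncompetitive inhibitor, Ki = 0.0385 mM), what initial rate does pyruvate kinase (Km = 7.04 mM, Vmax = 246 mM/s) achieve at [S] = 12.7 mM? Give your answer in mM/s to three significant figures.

α = 1 + [I]/Ki = 1 + 0.0385/0.0385 = 2.000.
For a noncompetitive inhibitor, Vmax is reduced to Vmax/α while Km is unchanged: Km,app = 7.04 mM, Vmax,app = 123 mM/s.
v = Vmax,app·[S]/(Km,app + [S]) = 123 × 12.7/(7.04 + 12.7) = 79.1 mM/s.

79.1 mM/s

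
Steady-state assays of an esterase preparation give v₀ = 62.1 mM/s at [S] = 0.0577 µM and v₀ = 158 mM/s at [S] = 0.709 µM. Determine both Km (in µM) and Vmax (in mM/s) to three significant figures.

Km = 0.112 µM; Vmax = 183 mM/s

In reciprocal form, 1/v = (Km/Vmax)·(1/[S]) + 1/Vmax. The two points give (1/[S], 1/v) = (17.33, 0.01610) and (1.410, 0.006329).
Slope = (0.01610 − 0.006329)/(17.33 − 1.410) = 0.0006139; intercept = 0.01610 − 0.0006139×17.33 = 0.005463.
Vmax = 1/intercept = 183 mM/s; Km = slope × Vmax = 0.0006139 × 183 = 0.112 µM.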